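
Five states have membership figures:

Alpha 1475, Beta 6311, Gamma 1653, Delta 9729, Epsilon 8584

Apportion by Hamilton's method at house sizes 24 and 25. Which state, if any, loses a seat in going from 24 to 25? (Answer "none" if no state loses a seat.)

Gamma

At 24 seats: Alpha 1, Beta 6, Gamma 2, Delta 8, Epsilon 7.
At 25 seats: Alpha 1, Beta 6, Gamma 1, Delta 9, Epsilon 8.
Gamma drops from 2 to 1.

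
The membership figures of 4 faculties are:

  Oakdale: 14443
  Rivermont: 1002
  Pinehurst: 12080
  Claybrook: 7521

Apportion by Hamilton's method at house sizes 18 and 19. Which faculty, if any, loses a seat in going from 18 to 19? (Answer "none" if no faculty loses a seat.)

At 18 seats: Oakdale 7, Rivermont 1, Pinehurst 6, Claybrook 4.
At 19 seats: Oakdale 8, Rivermont 0, Pinehurst 7, Claybrook 4.
Rivermont drops from 1 to 0.

Rivermont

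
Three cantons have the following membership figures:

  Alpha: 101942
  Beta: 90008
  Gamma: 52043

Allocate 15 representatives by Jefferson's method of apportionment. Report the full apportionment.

Standard divisor 243993/15 ≈ 16266.2; standard quotas: Alpha 6.267, Beta 5.533, Gamma 3.199.
Rounding down gives 6, 5, 3 = 14 seats, so the divisor must be adjusted.
With modified divisor 14800: modified quotas Alpha 6.888, Beta 6.082, Gamma 3.516.
Rounding down: Alpha 6, Beta 6, Gamma 3 (total 15).

Alpha=6, Beta=6, Gamma=3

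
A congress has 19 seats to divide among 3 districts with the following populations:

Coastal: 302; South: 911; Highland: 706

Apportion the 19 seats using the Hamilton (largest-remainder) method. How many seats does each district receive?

Standard divisor: 1919 ÷ 19 = 101.
Standard quotas: Coastal 2.990, South 9.020, Highland 6.990.
Lower quotas: Coastal 2, South 9, Highland 6 (sum 17, leaving 2 seats).
Remainders in descending order: Coastal 0.990, Highland 0.990, South 0.020.
Largest remainders: Coastal, Highland receive the extra seats.

Coastal 3, South 9, Highland 7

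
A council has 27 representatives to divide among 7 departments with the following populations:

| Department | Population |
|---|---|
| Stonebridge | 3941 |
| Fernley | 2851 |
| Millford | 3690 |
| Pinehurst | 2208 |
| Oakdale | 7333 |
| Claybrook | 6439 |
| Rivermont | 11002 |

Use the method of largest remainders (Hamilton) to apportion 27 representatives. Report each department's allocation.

Stonebridge 3; Fernley 2; Millford 3; Pinehurst 1; Oakdale 5; Claybrook 5; Rivermont 8

The standard divisor is 37464/27 ≈ 1387.556.
Standard quotas: Stonebridge 2.8402, Fernley 2.0547, Millford 2.6594, Pinehurst 1.5913, Oakdale 5.2848, Claybrook 4.6405, Rivermont 7.9291.
Lower quotas: Stonebridge 2, Fernley 2, Millford 2, Pinehurst 1, Oakdale 5, Claybrook 4, Rivermont 7 (sum 23, leaving 4 seats).
Remainders in descending order: Rivermont 0.9291, Stonebridge 0.8402, Millford 0.6594, Claybrook 0.6405, Pinehurst 0.5913, Oakdale 0.2848, Fernley 0.0547.
Largest remainders: Rivermont, Stonebridge, Millford, Claybrook receive the extra seats.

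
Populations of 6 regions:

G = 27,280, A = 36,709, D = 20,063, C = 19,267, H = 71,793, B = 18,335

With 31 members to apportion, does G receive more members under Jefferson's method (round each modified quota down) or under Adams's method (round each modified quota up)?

Adams

Jefferson: G 4, A 6, D 3, C 3, H 12, B 3.
Adams: G 5, A 6, D 3, C 3, H 11, B 3.
G gets 4 under Jefferson and 5 under Adams.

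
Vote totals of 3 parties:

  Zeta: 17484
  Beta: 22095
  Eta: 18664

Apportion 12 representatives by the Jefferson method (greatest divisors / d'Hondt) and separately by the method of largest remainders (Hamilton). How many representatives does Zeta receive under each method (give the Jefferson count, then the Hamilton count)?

Jefferson: Zeta 3, Beta 5, Eta 4.
Hamilton: Zeta 4, Beta 4, Eta 4.
Zeta gets 3 under Jefferson and 4 under Hamilton.

3 and 4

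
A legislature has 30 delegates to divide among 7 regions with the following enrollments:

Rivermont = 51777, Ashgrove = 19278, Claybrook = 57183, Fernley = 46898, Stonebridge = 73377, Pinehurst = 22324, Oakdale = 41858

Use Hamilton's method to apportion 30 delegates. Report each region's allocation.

Total 312695; standard divisor 312695/30 ≈ 10423.167.
Standard quotas: Rivermont 4.9675, Ashgrove 1.8495, Claybrook 5.4861, Fernley 4.4994, Stonebridge 7.0398, Pinehurst 2.1418, Oakdale 4.0159.
Lower quotas: Rivermont 4, Ashgrove 1, Claybrook 5, Fernley 4, Stonebridge 7, Pinehurst 2, Oakdale 4 (sum 27, leaving 3 seats).
Remainders in descending order: Rivermont 0.9675, Ashgrove 0.8495, Fernley 0.4994, Claybrook 0.4861, Pinehurst 0.1418, Stonebridge 0.0398, Oakdale 0.0159.
Largest remainders: Rivermont, Ashgrove, Fernley receive the extra seats.

Rivermont: 5, Ashgrove: 2, Claybrook: 5, Fernley: 5, Stonebridge: 7, Pinehurst: 2, Oakdale: 4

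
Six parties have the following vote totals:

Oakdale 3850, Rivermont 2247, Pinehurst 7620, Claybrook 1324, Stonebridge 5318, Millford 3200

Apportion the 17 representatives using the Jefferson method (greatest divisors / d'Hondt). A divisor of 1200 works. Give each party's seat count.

Oakdale 3, Rivermont 1, Pinehurst 6, Claybrook 1, Stonebridge 4, Millford 2

With modified divisor 1200: modified quotas Oakdale 3.208, Rivermont 1.873, Pinehurst 6.350, Claybrook 1.103, Stonebridge 4.432, Millford 2.667.
Rounding down: Oakdale 3, Rivermont 1, Pinehurst 6, Claybrook 1, Stonebridge 4, Millford 2 (total 17).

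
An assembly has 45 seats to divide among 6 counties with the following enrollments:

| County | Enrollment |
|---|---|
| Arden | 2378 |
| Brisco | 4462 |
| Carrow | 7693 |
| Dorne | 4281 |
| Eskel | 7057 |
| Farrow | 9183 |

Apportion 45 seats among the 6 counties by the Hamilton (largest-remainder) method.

Arden 3, Brisco 6, Carrow 10, Dorne 5, Eskel 9, Farrow 12

Total 35054; standard divisor 35054/45 ≈ 778.978.
Standard quotas: Arden 3.0527, Brisco 5.7280, Carrow 9.8758, Dorne 5.4957, Eskel 9.0593, Farrow 11.7885.
Lower quotas: Arden 3, Brisco 5, Carrow 9, Dorne 5, Eskel 9, Farrow 11 (sum 42, leaving 3 seats).
Remainders in descending order: Carrow 0.8758, Farrow 0.7885, Brisco 0.7280, Dorne 0.4957, Eskel 0.0593, Arden 0.0527.
Largest remainders: Carrow, Farrow, Brisco receive the extra seats.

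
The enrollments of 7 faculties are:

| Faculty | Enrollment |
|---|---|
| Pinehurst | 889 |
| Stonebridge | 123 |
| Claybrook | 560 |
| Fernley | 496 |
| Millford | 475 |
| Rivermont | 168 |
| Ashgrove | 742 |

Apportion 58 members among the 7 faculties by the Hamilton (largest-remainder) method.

Pinehurst 15, Stonebridge 2, Claybrook 9, Fernley 8, Millford 8, Rivermont 3, Ashgrove 13

The standard divisor is 3453/58 ≈ 59.534.
Standard quotas: Pinehurst 14.933, Stonebridge 2.066, Claybrook 9.406, Fernley 8.331, Millford 7.979, Rivermont 2.822, Ashgrove 12.463.
Lower quotas: Pinehurst 14, Stonebridge 2, Claybrook 9, Fernley 8, Millford 7, Rivermont 2, Ashgrove 12 (sum 54, leaving 4 seats).
Remainders in descending order: Millford 0.979, Pinehurst 0.933, Rivermont 0.822, Ashgrove 0.463, Claybrook 0.406, Fernley 0.331, Stonebridge 0.066.
The surplus seats go to Millford, Pinehurst, Rivermont, Ashgrove.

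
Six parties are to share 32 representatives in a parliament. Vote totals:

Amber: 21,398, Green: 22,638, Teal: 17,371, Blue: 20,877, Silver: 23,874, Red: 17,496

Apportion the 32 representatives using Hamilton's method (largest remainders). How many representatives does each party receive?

Amber 6; Green 6; Teal 4; Blue 5; Silver 6; Red 5

Standard divisor: 123654 ÷ 32 ≈ 3864.188.
Standard quotas: Amber 5.5375, Green 5.8584, Teal 4.4954, Blue 5.4027, Silver 6.1783, Red 4.5277.
Lower quotas: Amber 5, Green 5, Teal 4, Blue 5, Silver 6, Red 4 (sum 29, leaving 3 seats).
Remainders in descending order: Green 0.8584, Amber 0.5375, Red 0.5277, Teal 0.4954, Blue 0.4027, Silver 0.1783.
The surplus seats go to Green, Amber, Red.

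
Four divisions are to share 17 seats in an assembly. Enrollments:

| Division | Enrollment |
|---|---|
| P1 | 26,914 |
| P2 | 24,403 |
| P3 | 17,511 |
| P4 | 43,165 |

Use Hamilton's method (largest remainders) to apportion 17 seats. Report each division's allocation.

P1 4, P2 4, P3 3, P4 6

Total 111993; standard divisor 111993/17 ≈ 6587.824.
Standard quotas: P1 4.0854, P2 3.7043, P3 2.6581, P4 6.5522.
Lower quotas: P1 4, P2 3, P3 2, P4 6 (sum 15, leaving 2 seats).
Remainders in descending order: P2 0.7043, P3 0.6581, P4 0.5522, P1 0.0854.
Largest remainders: P2, P3 receive the extra seats.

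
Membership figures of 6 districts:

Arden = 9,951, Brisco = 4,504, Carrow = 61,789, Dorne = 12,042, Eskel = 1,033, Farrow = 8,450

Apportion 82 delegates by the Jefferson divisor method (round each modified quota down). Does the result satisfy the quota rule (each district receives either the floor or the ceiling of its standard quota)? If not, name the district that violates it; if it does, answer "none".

Standard quotas: Arden 8.346, Brisco 3.778, Carrow 51.823, Dorne 10.100, Eskel 0.866, Farrow 7.087.
Jefferson allocation: Arden 8, Brisco 3, Carrow 54, Dorne 10, Eskel 0, Farrow 7.
Carrow has quota 51.823 (lower 51, upper 52) but receives 54 — outside the quota interval.

Carrow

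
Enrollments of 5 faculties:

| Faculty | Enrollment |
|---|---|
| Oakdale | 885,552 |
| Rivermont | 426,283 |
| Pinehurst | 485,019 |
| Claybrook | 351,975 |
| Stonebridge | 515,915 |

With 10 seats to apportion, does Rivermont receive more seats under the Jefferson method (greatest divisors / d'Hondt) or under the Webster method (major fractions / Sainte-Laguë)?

Jefferson: Oakdale 4, Rivermont 1, Pinehurst 2, Claybrook 1, Stonebridge 2.
Webster: Oakdale 3, Rivermont 2, Pinehurst 2, Claybrook 1, Stonebridge 2.
Rivermont gets 1 under Jefferson and 2 under Webster.

Webster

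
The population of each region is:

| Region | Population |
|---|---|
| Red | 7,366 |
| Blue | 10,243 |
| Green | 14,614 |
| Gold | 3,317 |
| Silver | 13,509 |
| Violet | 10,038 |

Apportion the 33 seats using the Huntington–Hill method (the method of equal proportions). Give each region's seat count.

With divisor 1819: modified quotas Red 4.049, Blue 5.631, Green 8.034, Gold 1.824, Silver 7.427, Violet 5.518.
Geometric-mean thresholds: Red √(4·5)=4.472, Blue √(5·6)=5.477, Green √(8·9)=8.485, Gold √(1·2)=1.414, Silver √(7·8)=7.483, Violet √(5·6)=5.477.
Each quota rounded against its threshold gives Red 4, Blue 6, Green 8, Gold 2, Silver 7, Violet 6 (total 33).

Red 4; Blue 6; Green 8; Gold 2; Silver 7; Violet 6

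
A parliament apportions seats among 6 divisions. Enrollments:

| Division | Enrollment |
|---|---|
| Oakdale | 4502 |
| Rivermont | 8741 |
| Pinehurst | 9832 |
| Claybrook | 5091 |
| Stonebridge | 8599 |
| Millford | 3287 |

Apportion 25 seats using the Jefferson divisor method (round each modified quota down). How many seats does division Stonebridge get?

5

Standard divisor 40052/25 ≈ 1602.08; standard quotas: Oakdale 2.810, Rivermont 5.456, Pinehurst 6.137, Claybrook 3.178, Stonebridge 5.367, Millford 2.052.
Rounding down gives 2, 5, 6, 3, 5, 2 = 23 seats, so the divisor must be adjusted.
With modified divisor 1440: modified quotas Oakdale 3.126, Rivermont 6.070, Pinehurst 6.828, Claybrook 3.535, Stonebridge 5.972, Millford 2.283.
Rounding down: Oakdale 3, Rivermont 6, Pinehurst 6, Claybrook 3, Stonebridge 5, Millford 2 (total 25).
Stonebridge receives 5.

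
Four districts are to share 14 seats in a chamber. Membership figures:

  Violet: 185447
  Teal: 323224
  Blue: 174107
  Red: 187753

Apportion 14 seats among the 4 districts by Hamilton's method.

Standard divisor: 870531 ÷ 14 ≈ 62180.786.
Standard quotas: Violet 2.9824, Teal 5.1981, Blue 2.8000, Red 3.0195.
Lower quotas: Violet 2, Teal 5, Blue 2, Red 3 (sum 12, leaving 2 seats).
Remainders in descending order: Violet 0.9824, Blue 0.8000, Teal 0.1981, Red 0.0195.
The surplus seats go to Violet, Blue.

Violet 3, Teal 5, Blue 3, Red 3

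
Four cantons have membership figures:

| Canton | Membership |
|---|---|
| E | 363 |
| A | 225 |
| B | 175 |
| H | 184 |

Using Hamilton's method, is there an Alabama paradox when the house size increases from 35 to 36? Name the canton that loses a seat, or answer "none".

none

At 35 seats: E 13, A 8, B 7, H 7.
At 36 seats: E 14, A 8, B 7, H 7.
No canton's allocation decreased.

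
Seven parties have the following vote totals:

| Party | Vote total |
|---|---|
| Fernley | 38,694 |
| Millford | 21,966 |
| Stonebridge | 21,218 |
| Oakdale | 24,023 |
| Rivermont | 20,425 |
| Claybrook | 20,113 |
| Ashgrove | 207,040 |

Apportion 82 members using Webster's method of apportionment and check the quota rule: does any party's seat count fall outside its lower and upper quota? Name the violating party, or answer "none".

Standard quotas: Fernley 8.976, Millford 5.096, Stonebridge 4.922, Oakdale 5.573, Rivermont 4.738, Claybrook 4.666, Ashgrove 48.029.
Webster allocation: Fernley 9, Millford 5, Stonebridge 5, Oakdale 6, Rivermont 5, Claybrook 5, Ashgrove 47.
Ashgrove has quota 48.029 (lower 48, upper 49) but receives 47 — outside the quota interval.

Ashgrove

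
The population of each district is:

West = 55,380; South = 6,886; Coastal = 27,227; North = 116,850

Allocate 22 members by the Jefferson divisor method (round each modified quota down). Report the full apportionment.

West: 6, South: 0, Coastal: 3, North: 13

Standard divisor 206343/22 ≈ 9379.227; standard quotas: West 5.905, South 0.734, Coastal 2.903, North 12.458.
Rounding down gives 5, 0, 2, 12 = 19 seats, so the divisor must be adjusted.
With modified divisor 8700: modified quotas West 6.366, South 0.791, Coastal 3.130, North 13.431.
Rounding down: West 6, South 0, Coastal 3, North 13 (total 22).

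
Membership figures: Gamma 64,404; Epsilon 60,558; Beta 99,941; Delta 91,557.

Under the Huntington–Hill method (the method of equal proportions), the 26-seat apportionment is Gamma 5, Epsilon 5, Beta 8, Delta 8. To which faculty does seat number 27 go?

Priority for the next seat is population ÷ (√(s·(s+1))).
Priorities: Gamma 11758.508, Epsilon 11056.328, Beta 11778.160, Delta 10790.096.
Highest priority: Beta.

Beta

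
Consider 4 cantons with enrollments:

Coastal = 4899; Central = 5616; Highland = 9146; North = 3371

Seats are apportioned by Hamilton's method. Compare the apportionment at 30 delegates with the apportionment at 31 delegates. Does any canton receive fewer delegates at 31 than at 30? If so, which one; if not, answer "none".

At 30 seats: Coastal 6, Central 7, Highland 12, North 5.
At 31 seats: Coastal 7, Central 8, Highland 12, North 4.
North drops from 5 to 4.

North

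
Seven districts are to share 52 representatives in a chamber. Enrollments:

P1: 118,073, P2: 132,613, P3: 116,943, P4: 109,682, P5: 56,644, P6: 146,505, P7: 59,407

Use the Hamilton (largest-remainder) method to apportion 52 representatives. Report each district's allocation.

Standard divisor: 739867 ÷ 52 ≈ 14228.212.
Standard quotas: P1 8.2985, P2 9.3204, P3 8.2191, P4 7.7088, P5 3.9811, P6 10.2968, P7 4.1753.
Lower quotas: P1 8, P2 9, P3 8, P4 7, P5 3, P6 10, P7 4 (sum 49, leaving 3 seats).
Remainders in descending order: P5 0.9811, P4 0.7088, P2 0.3204, P1 0.2985, P6 0.2968, P3 0.2191, P7 0.1753.
The surplus seats go to P5, P4, P2.

P1 8, P2 10, P3 8, P4 8, P5 4, P6 10, P7 4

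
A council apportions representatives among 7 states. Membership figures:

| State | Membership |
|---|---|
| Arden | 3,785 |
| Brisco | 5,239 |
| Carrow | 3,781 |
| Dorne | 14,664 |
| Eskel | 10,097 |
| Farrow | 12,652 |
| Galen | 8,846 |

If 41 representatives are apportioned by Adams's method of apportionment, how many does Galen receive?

Standard divisor 59064/41 ≈ 1440.585; standard quotas: Arden 2.627, Brisco 3.637, Carrow 2.625, Dorne 10.179, Eskel 7.009, Farrow 8.783, Galen 6.141.
Rounding up gives 3, 4, 3, 11, 8, 9, 7 = 45 seats, so the divisor must be adjusted.
With modified divisor 1600: modified quotas Arden 2.366, Brisco 3.274, Carrow 2.363, Dorne 9.165, Eskel 6.311, Farrow 7.907, Galen 5.529.
Rounding up: Arden 3, Brisco 4, Carrow 3, Dorne 10, Eskel 7, Farrow 8, Galen 6 (total 41).
Galen receives 6.

6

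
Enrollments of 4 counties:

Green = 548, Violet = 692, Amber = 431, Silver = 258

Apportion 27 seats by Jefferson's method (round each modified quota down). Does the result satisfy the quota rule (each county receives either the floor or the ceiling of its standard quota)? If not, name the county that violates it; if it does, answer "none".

Standard quotas: Green 7.670, Violet 9.686, Amber 6.033, Silver 3.611.
Jefferson allocation: Green 8, Violet 10, Amber 6, Silver 3.
Every allocation lies between the lower and upper quota.

none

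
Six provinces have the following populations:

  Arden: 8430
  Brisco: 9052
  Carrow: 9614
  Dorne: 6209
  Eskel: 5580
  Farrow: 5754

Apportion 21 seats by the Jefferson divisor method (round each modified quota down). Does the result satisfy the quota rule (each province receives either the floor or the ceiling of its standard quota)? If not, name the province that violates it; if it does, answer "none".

none

Standard quotas: Arden 3.966, Brisco 4.258, Carrow 4.523, Dorne 2.921, Eskel 2.625, Farrow 2.707.
Jefferson allocation: Arden 4, Brisco 4, Carrow 5, Dorne 3, Eskel 2, Farrow 3.
Every allocation lies between the lower and upper quota.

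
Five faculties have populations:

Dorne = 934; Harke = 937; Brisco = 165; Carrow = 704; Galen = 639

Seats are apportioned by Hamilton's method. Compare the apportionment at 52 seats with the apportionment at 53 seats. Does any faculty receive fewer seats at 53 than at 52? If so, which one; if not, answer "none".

At 52 seats: Dorne 14, Harke 14, Brisco 3, Carrow 11, Galen 10.
At 53 seats: Dorne 15, Harke 15, Brisco 2, Carrow 11, Galen 10.
Brisco drops from 3 to 2.

Brisco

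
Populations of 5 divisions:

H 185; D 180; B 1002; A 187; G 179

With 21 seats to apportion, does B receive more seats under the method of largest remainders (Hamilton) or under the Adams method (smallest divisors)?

Hamilton

Hamilton: H 2, D 2, B 12, A 3, G 2.
Adams: H 3, D 2, B 11, A 3, G 2.
B gets 12 under Hamilton and 11 under Adams.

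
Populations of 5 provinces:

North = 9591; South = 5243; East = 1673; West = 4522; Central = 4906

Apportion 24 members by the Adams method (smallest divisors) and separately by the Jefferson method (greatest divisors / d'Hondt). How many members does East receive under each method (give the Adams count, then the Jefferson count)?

Adams: North 8, South 5, East 2, West 4, Central 5.
Jefferson: North 9, South 5, East 1, West 4, Central 5.
East gets 2 under Adams and 1 under Jefferson.

2 and 1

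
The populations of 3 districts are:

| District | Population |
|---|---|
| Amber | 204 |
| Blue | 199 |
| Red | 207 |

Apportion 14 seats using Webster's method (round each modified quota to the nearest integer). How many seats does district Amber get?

5

Standard divisor 610/14 ≈ 43.571; standard quotas: Amber 4.682, Blue 4.567, Red 4.751.
Rounding to the nearest integer gives 5, 5, 5 = 15 seats, so the divisor must be adjusted.
With modified divisor 45: modified quotas Amber 4.533, Blue 4.422, Red 4.600.
Rounding to the nearest integer: Amber 5, Blue 4, Red 5 (total 14).
Amber receives 5.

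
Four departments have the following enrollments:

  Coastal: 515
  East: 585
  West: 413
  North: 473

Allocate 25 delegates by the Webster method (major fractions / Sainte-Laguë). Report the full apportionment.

Standard divisor 1986/25 ≈ 79.44; standard quotas: Coastal 6.483, East 7.364, West 5.199, North 5.954.
Rounding to the nearest integer gives 6, 7, 5, 6 = 24 seats, so the divisor must be adjusted.
With modified divisor 78.6: modified quotas Coastal 6.552, East 7.443, West 5.254, North 6.018.
Rounding to the nearest integer: Coastal 7, East 7, West 5, North 6 (total 25).

Coastal=7, East=7, West=5, North=6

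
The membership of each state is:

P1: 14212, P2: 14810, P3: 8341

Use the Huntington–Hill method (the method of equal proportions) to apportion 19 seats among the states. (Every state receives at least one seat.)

P1: 7; P2: 8; P3: 4

With divisor 1939: modified quotas P1 7.330, P2 7.638, P3 4.302.
Geometric-mean thresholds: P1 √(7·8)=7.483, P2 √(7·8)=7.483, P3 √(4·5)=4.472.
Each quota rounded against its threshold gives P1 7, P2 8, P3 4 (total 19).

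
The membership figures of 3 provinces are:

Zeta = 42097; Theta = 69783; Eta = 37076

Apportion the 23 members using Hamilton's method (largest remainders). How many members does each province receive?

Total 148956; standard divisor 148956/23 ≈ 6476.348.
Standard quotas: Zeta 6.5001, Theta 10.7751, Eta 5.7248.
Lower quotas: Zeta 6, Theta 10, Eta 5 (sum 21, leaving 2 seats).
Remainders in descending order: Theta 0.7751, Eta 0.7248, Zeta 0.5001.
Largest remainders: Theta, Eta receive the extra seats.

Zeta=6; Theta=11; Eta=6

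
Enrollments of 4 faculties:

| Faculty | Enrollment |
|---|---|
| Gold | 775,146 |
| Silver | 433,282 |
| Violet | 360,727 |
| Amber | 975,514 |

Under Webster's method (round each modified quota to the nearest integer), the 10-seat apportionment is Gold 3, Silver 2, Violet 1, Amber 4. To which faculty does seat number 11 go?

Priority for the next seat is population ÷ (current seats + 0.5).
Priorities: Gold 221470.286, Silver 173312.800, Violet 240484.667, Amber 216780.889.
Highest priority: Violet.

Violet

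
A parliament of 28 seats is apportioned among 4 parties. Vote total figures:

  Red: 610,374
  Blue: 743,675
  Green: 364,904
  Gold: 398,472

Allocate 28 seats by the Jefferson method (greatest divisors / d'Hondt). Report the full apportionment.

Red 8; Blue 10; Green 5; Gold 5

Standard divisor 2117425/28 ≈ 75622.321; standard quotas: Red 8.071, Blue 9.834, Green 4.825, Gold 5.269.
Rounding down gives 8, 9, 4, 5 = 26 seats, so the divisor must be adjusted.
With modified divisor 70400: modified quotas Red 8.670, Blue 10.564, Green 5.183, Gold 5.660.
Rounding down: Red 8, Blue 10, Green 5, Gold 5 (total 28).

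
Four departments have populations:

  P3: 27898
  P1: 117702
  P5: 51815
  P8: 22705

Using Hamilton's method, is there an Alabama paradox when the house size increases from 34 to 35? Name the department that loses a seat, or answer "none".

none

At 34 seats: P3 4, P1 18, P5 8, P8 4.
At 35 seats: P3 4, P1 19, P5 8, P8 4.
No department's allocation decreased.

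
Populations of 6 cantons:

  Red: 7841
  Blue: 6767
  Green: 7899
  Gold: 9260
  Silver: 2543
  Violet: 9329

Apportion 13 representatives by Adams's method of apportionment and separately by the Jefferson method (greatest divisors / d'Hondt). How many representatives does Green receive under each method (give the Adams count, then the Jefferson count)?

2 and 3

Adams: Red 2, Blue 2, Green 2, Gold 3, Silver 1, Violet 3.
Jefferson: Red 2, Blue 2, Green 3, Gold 3, Silver 0, Violet 3.
Green gets 2 under Adams and 3 under Jefferson.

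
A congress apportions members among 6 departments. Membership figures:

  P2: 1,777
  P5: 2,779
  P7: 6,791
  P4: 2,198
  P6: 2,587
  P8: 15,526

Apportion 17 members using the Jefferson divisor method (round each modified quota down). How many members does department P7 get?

4

Standard divisor 31658/17 ≈ 1862.235; standard quotas: P2 0.954, P5 1.492, P7 3.647, P4 1.180, P6 1.389, P8 8.337.
Rounding down gives 0, 1, 3, 1, 1, 8 = 14 seats, so the divisor must be adjusted.
With modified divisor 1600: modified quotas P2 1.111, P5 1.737, P7 4.244, P4 1.374, P6 1.617, P8 9.704.
Rounding down: P2 1, P5 1, P7 4, P4 1, P6 1, P8 9 (total 17).
P7 receives 4.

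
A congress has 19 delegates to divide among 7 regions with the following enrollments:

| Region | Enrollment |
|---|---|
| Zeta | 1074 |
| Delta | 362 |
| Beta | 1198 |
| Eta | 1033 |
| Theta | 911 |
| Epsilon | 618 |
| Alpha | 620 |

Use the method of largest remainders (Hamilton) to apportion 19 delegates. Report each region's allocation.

Zeta 4, Delta 1, Beta 4, Eta 3, Theta 3, Epsilon 2, Alpha 2

Standard divisor: 5816 ÷ 19 ≈ 306.105.
Standard quotas: Zeta 3.509, Delta 1.183, Beta 3.914, Eta 3.375, Theta 2.976, Epsilon 2.019, Alpha 2.025.
Lower quotas: Zeta 3, Delta 1, Beta 3, Eta 3, Theta 2, Epsilon 2, Alpha 2 (sum 16, leaving 3 seats).
Remainders in descending order: Theta 0.976, Beta 0.914, Zeta 0.509, Eta 0.375, Delta 0.183, Alpha 0.025, Epsilon 0.019.
The surplus seats go to Theta, Beta, Zeta.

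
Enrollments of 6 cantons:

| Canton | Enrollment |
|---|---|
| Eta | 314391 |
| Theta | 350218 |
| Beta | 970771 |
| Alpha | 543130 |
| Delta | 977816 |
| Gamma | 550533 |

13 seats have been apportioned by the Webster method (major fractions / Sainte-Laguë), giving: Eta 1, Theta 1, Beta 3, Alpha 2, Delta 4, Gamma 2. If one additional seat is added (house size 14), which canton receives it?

Beta

Priority for the next seat is population ÷ (current seats + 0.5).
Priorities: Eta 209594.000, Theta 233478.667, Beta 277363.143, Alpha 217252.000, Delta 217292.444, Gamma 220213.200.
Highest priority: Beta.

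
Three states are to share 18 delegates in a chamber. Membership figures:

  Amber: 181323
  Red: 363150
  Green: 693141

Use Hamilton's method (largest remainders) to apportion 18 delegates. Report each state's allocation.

Total 1237614; standard divisor 1237614/18 ≈ 68756.333.
Standard quotas: Amber 2.6372, Red 5.2817, Green 10.0811.
Lower quotas: Amber 2, Red 5, Green 10 (sum 17, leaving 1 seat).
Remainders in descending order: Amber 0.6372, Red 0.2817, Green 0.0811.
Largest remainder: Amber receives the extra seat.

Amber 3; Red 5; Green 10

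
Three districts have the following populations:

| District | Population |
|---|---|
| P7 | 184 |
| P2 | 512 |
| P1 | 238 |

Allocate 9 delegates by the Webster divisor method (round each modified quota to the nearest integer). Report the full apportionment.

P7: 2, P2: 5, P1: 2

Standard divisor 934/9 ≈ 103.778; standard quotas: P7 1.773, P2 4.934, P1 2.293.
Rounding to the nearest integer gives P7 2, P2 5, P1 2 — total 9, matching the house size, so no adjustment is needed.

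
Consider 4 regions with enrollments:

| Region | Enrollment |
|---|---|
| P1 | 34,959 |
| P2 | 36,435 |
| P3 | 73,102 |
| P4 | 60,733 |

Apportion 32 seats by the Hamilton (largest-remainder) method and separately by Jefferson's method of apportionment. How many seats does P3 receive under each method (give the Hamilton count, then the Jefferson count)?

Hamilton: P1 5, P2 6, P3 11, P4 10.
Jefferson: P1 5, P2 5, P3 12, P4 10.
P3 gets 11 under Hamilton and 12 under Jefferson.

11 and 12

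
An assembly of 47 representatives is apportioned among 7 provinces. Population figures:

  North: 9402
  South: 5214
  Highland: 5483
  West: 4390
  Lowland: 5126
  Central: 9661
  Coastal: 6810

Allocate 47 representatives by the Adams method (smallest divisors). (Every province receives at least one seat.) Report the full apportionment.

Standard divisor 46086/47 ≈ 980.553; standard quotas: North 9.588, South 5.317, Highland 5.592, West 4.477, Lowland 5.228, Central 9.853, Coastal 6.945.
Rounding up gives 10, 6, 6, 5, 6, 10, 7 = 50 seats, so the divisor must be adjusted.
With modified divisor 1060: modified quotas North 8.870, South 4.919, Highland 5.173, West 4.142, Lowland 4.836, Central 9.114, Coastal 6.425.
Rounding up: North 9, South 5, Highland 6, West 5, Lowland 5, Central 10, Coastal 7 (total 47).

North 9, South 5, Highland 6, West 5, Lowland 5, Central 10, Coastal 7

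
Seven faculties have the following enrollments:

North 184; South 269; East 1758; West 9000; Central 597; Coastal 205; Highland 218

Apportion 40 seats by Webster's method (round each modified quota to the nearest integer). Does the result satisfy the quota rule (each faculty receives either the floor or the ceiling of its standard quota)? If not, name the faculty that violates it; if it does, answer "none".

West

Standard quotas: North 0.602, South 0.880, East 5.749, West 29.433, Central 1.952, Coastal 0.670, Highland 0.713.
Webster allocation: North 1, South 1, East 6, West 28, Central 2, Coastal 1, Highland 1.
West has quota 29.433 (lower 29, upper 30) but receives 28 — outside the quota interval.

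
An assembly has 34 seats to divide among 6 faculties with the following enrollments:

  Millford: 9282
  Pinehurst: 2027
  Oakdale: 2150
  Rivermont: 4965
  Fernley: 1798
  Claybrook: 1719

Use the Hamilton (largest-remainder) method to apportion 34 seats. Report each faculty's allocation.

Millford 14; Pinehurst 3; Oakdale 3; Rivermont 8; Fernley 3; Claybrook 3

Standard divisor: 21941 ÷ 34 ≈ 645.324.
Standard quotas: Millford 14.3835, Pinehurst 3.1411, Oakdale 3.3317, Rivermont 7.6938, Fernley 2.7862, Claybrook 2.6638.
Lower quotas: Millford 14, Pinehurst 3, Oakdale 3, Rivermont 7, Fernley 2, Claybrook 2 (sum 31, leaving 3 seats).
Remainders in descending order: Fernley 0.7862, Rivermont 0.6938, Claybrook 0.6638, Millford 0.3835, Oakdale 0.3317, Pinehurst 0.1411.
The surplus seats go to Fernley, Rivermont, Claybrook.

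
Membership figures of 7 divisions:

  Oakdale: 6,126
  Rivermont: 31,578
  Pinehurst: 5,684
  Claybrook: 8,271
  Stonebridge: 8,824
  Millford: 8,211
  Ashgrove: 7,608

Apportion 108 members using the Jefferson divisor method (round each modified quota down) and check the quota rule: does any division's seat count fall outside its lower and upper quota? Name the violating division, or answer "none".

Rivermont

Standard quotas: Oakdale 8.671, Rivermont 44.696, Pinehurst 8.045, Claybrook 11.707, Stonebridge 12.490, Millford 11.622, Ashgrove 10.769.
Jefferson allocation: Oakdale 8, Rivermont 46, Pinehurst 8, Claybrook 12, Stonebridge 12, Millford 11, Ashgrove 11.
Rivermont has quota 44.696 (lower 44, upper 45) but receives 46 — outside the quota interval.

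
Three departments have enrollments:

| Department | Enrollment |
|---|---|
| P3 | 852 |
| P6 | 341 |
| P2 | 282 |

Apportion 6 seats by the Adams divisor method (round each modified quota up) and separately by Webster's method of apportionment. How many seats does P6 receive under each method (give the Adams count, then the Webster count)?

Adams: P3 3, P6 2, P2 1.
Webster: P3 4, P6 1, P2 1.
P6 gets 2 under Adams and 1 under Webster.

2 and 1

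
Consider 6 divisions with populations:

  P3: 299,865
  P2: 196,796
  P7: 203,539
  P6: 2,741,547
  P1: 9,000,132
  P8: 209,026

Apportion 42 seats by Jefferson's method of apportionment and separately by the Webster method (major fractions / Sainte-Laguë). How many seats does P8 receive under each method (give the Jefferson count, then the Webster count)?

0 and 1

Jefferson: P3 1, P2 0, P7 0, P6 9, P1 32, P8 0.
Webster: P3 1, P2 1, P7 1, P6 9, P1 29, P8 1.
P8 gets 0 under Jefferson and 1 under Webster.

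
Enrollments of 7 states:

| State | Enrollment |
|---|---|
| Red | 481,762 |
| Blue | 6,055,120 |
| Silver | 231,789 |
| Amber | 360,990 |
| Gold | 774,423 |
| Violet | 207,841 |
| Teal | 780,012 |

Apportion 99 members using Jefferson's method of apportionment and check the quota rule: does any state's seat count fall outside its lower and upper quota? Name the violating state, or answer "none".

Blue

Standard quotas: Red 5.364, Blue 67.416, Silver 2.581, Amber 4.019, Gold 8.622, Violet 2.314, Teal 8.684.
Jefferson allocation: Red 5, Blue 69, Silver 2, Amber 4, Gold 8, Violet 2, Teal 9.
Blue has quota 67.416 (lower 67, upper 68) but receives 69 — outside the quota interval.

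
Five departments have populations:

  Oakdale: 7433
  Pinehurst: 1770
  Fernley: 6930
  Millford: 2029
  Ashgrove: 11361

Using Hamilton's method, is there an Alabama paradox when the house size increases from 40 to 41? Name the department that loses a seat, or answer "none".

Pinehurst

At 40 seats: Oakdale 10, Pinehurst 3, Fernley 9, Millford 3, Ashgrove 15.
At 41 seats: Oakdale 10, Pinehurst 2, Fernley 10, Millford 3, Ashgrove 16.
Pinehurst drops from 3 to 2.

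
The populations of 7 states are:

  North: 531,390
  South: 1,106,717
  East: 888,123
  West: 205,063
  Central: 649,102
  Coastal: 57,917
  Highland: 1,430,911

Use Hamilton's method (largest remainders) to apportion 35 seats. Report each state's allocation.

Standard divisor: 4869223 ÷ 35 ≈ 139120.657.
Standard quotas: North 3.8196, South 7.9551, East 6.3838, West 1.4740, Central 4.6657, Coastal 0.4163, Highland 10.2854.
Lower quotas: North 3, South 7, East 6, West 1, Central 4, Coastal 0, Highland 10 (sum 31, leaving 4 seats).
Remainders in descending order: South 0.9551, North 0.8196, Central 0.6657, West 0.4740, Coastal 0.4163, East 0.3838, Highland 0.2854.
The surplus seats go to South, North, Central, West.

North: 4, South: 8, East: 6, West: 2, Central: 5, Coastal: 0, Highland: 10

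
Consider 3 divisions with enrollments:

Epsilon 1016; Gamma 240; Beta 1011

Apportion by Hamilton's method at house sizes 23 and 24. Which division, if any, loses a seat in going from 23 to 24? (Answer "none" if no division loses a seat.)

Gamma

At 23 seats: Epsilon 10, Gamma 3, Beta 10.
At 24 seats: Epsilon 11, Gamma 2, Beta 11.
Gamma drops from 3 to 2.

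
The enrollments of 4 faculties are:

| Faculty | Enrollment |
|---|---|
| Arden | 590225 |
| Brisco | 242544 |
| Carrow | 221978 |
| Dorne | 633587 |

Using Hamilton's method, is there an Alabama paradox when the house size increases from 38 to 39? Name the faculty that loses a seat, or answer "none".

At 38 seats: Arden 13, Brisco 6, Carrow 5, Dorne 14.
At 39 seats: Arden 14, Brisco 5, Carrow 5, Dorne 15.
Brisco drops from 6 to 5.

Brisco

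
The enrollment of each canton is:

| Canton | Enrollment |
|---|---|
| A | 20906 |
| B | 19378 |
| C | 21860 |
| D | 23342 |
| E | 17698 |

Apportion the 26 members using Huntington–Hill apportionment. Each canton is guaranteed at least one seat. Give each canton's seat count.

With divisor 3974: modified quotas A 5.261, B 4.876, C 5.501, D 5.874, E 4.453.
Geometric-mean thresholds: A √(5·6)=5.477, B √(4·5)=4.472, C √(5·6)=5.477, D √(5·6)=5.477, E √(4·5)=4.472.
Each quota rounded against its threshold gives A 5, B 5, C 6, D 6, E 4 (total 26).

A: 5, B: 5, C: 6, D: 6, E: 4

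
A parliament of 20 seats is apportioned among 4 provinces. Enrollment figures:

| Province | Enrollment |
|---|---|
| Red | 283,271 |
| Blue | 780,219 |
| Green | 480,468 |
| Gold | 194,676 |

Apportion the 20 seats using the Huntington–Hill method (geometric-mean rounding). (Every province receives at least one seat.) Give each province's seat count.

With divisor 84982: modified quotas Red 3.333, Blue 9.181, Green 5.654, Gold 2.291.
Geometric-mean thresholds: Red √(3·4)=3.464, Blue √(9·10)=9.487, Green √(5·6)=5.477, Gold √(2·3)=2.449.
Each quota rounded against its threshold gives Red 3, Blue 9, Green 6, Gold 2 (total 20).

Red: 3; Blue: 9; Green: 6; Gold: 2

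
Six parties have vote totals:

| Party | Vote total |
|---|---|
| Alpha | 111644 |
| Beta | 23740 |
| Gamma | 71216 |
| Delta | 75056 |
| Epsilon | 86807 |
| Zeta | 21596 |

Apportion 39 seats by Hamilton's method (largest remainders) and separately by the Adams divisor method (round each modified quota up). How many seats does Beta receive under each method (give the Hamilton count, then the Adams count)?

2 and 3

Hamilton: Alpha 11, Beta 2, Gamma 7, Delta 8, Epsilon 9, Zeta 2.
Adams: Alpha 11, Beta 3, Gamma 7, Delta 7, Epsilon 9, Zeta 2.
Beta gets 2 under Hamilton and 3 under Adams.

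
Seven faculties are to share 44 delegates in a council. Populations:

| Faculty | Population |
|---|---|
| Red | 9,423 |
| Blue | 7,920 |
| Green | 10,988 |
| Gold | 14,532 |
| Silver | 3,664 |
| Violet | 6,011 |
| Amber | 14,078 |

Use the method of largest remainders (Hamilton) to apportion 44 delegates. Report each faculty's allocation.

Standard divisor: 66616 ÷ 44 = 1514.
Standard quotas: Red 6.2239, Blue 5.2312, Green 7.2576, Gold 9.5984, Silver 2.4201, Violet 3.9703, Amber 9.2985.
Lower quotas: Red 6, Blue 5, Green 7, Gold 9, Silver 2, Violet 3, Amber 9 (sum 41, leaving 3 seats).
Remainders in descending order: Violet 0.9703, Gold 0.5984, Silver 0.4201, Amber 0.2985, Green 0.2576, Blue 0.2312, Red 0.2239.
Largest remainders: Violet, Gold, Silver receive the extra seats.

Red 6, Blue 5, Green 7, Gold 10, Silver 3, Violet 4, Amber 9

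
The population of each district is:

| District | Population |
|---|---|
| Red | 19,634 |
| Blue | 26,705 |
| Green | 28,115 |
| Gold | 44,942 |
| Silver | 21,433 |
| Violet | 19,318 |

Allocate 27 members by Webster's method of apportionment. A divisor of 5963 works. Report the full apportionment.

Red: 3, Blue: 4, Green: 5, Gold: 8, Silver: 4, Violet: 3

With modified divisor 5963: modified quotas Red 3.293, Blue 4.478, Green 4.715, Gold 7.537, Silver 3.594, Violet 3.240.
Rounding to the nearest integer: Red 3, Blue 4, Green 5, Gold 8, Silver 4, Violet 3 (total 27).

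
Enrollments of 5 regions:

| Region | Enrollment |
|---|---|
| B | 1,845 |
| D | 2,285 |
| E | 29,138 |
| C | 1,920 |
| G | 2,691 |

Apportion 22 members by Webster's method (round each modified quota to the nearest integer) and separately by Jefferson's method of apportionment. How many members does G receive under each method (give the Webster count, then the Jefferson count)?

Webster: B 1, D 1, E 17, C 1, G 2.
Jefferson: B 1, D 1, E 18, C 1, G 1.
G gets 2 under Webster and 1 under Jefferson.

2 and 1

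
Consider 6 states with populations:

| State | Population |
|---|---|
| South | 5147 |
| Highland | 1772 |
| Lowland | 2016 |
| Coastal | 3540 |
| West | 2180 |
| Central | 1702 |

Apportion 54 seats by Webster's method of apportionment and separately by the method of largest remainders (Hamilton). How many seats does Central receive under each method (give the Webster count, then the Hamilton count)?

Webster: South 17, Highland 6, Lowland 7, Coastal 11, West 7, Central 6.
Hamilton: South 17, Highland 6, Lowland 7, Coastal 12, West 7, Central 5.
Central gets 6 under Webster and 5 under Hamilton.

6 and 5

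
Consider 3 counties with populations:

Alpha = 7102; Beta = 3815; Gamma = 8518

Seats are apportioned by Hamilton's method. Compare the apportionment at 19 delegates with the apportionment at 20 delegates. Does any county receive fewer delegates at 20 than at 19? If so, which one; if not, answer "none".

none

At 19 seats: Alpha 7, Beta 4, Gamma 8.
At 20 seats: Alpha 7, Beta 4, Gamma 9.
No county's allocation decreased.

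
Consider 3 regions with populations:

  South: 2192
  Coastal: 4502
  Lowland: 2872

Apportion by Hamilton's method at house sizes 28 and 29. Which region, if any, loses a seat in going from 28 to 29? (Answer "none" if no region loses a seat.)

At 28 seats: South 7, Coastal 13, Lowland 8.
At 29 seats: South 6, Coastal 14, Lowland 9.
South drops from 7 to 6.

South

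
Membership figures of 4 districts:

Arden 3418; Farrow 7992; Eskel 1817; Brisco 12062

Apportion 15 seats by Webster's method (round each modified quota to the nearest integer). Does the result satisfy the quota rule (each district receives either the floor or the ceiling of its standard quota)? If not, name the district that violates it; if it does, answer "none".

none

Standard quotas: Arden 2.027, Farrow 4.740, Eskel 1.078, Brisco 7.154.
Webster allocation: Arden 2, Farrow 5, Eskel 1, Brisco 7.
Every allocation lies between the lower and upper quota.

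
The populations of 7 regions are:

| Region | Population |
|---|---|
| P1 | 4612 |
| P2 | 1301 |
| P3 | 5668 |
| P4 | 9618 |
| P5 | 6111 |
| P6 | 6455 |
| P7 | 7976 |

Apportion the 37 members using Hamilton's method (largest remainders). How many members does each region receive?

P1: 4; P2: 1; P3: 5; P4: 9; P5: 5; P6: 6; P7: 7

The standard divisor is 41741/37 ≈ 1128.135.
Standard quotas: P1 4.0882, P2 1.1532, P3 5.0242, P4 8.5256, P5 5.4169, P6 5.7218, P7 7.0701.
Lower quotas: P1 4, P2 1, P3 5, P4 8, P5 5, P6 5, P7 7 (sum 35, leaving 2 seats).
Remainders in descending order: P6 0.7218, P4 0.5256, P5 0.4169, P2 0.1532, P1 0.0882, P7 0.0701, P3 0.0242.
Largest remainders: P6, P4 receive the extra seats.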